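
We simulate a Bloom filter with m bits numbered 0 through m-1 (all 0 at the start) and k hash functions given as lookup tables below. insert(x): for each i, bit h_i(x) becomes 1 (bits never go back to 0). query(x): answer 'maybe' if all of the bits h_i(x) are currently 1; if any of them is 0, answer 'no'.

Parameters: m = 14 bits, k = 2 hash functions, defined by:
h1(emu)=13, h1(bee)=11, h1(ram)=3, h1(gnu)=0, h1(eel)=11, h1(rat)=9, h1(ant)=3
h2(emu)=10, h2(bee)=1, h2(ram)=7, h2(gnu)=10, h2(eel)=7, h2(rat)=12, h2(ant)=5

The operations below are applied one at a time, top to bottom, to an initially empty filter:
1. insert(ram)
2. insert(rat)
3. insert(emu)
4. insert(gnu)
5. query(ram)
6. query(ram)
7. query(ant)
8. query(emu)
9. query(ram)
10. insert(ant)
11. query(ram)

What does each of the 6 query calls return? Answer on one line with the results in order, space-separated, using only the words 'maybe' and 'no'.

Start: bits=00000000000000
Op 1: insert ram -> sets bits 3 7 -> bits=00010001000000
Op 2: insert rat -> sets bits 9 12 -> bits=00010001010010
Op 3: insert emu -> sets bits 10 13 -> bits=00010001011011
Op 4: insert gnu -> sets bits 0 10 -> bits=10010001011011
Op 5: query ram -> checks bit3=1, bit7=1 (all 1) -> maybe
Op 6: query ram -> checks bit3=1, bit7=1 (all 1) -> maybe
Op 7: query ant -> checks bit3=1, bit5=0 (has a 0) -> no
Op 8: query emu -> checks bit10=1, bit13=1 (all 1) -> maybe
Op 9: query ram -> checks bit3=1, bit7=1 (all 1) -> maybe
Op 10: insert ant -> sets bits 3 5 -> bits=10010101011011
Op 11: query ram -> checks bit3=1, bit7=1 (all 1) -> maybe
Query results in order: maybe maybe no maybe maybe maybe

Answer: maybe maybe no maybe maybe maybe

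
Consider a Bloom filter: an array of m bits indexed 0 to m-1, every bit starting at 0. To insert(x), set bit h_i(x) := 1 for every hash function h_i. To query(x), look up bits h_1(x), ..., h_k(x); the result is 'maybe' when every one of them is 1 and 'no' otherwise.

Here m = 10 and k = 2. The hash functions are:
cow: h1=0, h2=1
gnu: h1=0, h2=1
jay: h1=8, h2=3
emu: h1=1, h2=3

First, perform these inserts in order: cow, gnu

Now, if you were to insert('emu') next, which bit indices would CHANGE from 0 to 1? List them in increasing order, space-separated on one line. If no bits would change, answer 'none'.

Answer: 3

Derivation:
Start: bits=0000000000
After insert 'cow': sets bits 0 1 -> bits=1100000000
After insert 'gnu': sets bits 0 1 -> bits=1100000000
insert 'emu' would touch bits 1 3; currently bit1=1, bit3=0
Bits that are 0 among those (would change 0->1): 3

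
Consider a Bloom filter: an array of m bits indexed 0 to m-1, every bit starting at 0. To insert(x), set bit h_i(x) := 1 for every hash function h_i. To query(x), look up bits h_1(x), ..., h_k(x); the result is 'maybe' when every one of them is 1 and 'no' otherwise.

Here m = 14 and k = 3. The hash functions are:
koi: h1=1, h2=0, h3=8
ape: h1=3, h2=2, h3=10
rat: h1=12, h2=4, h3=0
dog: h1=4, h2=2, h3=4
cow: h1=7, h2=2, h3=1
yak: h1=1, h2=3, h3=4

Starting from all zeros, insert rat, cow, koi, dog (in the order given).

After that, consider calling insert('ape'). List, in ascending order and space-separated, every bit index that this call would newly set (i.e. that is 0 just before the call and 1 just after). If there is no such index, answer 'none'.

Start: bits=00000000000000
After insert 'rat': sets bits 0 4 12 -> bits=10001000000010
After insert 'cow': sets bits 1 2 7 -> bits=11101001000010
After insert 'koi': sets bits 0 1 8 -> bits=11101001100010
After insert 'dog': sets bits 2 4 -> bits=11101001100010
insert 'ape' would touch bits 2 3 10; currently bit2=1, bit3=0, bit10=0
Bits that are 0 among those (would change 0->1): 3 10

Answer: 3 10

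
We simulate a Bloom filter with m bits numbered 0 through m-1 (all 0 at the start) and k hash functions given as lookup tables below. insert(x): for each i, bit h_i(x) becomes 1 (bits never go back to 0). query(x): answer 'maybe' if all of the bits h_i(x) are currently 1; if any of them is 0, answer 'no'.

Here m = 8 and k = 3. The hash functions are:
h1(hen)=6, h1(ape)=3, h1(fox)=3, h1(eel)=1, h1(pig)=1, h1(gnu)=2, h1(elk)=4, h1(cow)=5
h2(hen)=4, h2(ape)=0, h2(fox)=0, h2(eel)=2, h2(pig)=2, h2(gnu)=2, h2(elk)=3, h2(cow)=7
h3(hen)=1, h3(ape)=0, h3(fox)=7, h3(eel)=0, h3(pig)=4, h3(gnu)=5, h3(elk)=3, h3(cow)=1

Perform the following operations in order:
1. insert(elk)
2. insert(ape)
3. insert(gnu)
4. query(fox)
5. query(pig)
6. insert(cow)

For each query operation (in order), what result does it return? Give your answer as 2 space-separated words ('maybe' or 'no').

Answer: no no

Derivation:
Start: bits=00000000
Op 1: insert elk -> sets bits 3 4 -> bits=00011000
Op 2: insert ape -> sets bits 0 3 -> bits=10011000
Op 3: insert gnu -> sets bits 2 5 -> bits=10111100
Op 4: query fox -> checks bit0=1, bit3=1, bit7=0 (has a 0) -> no
Op 5: query pig -> checks bit1=0, bit2=1, bit4=1 (has a 0) -> no
Op 6: insert cow -> sets bits 1 5 7 -> bits=11111101
Query results in order: no no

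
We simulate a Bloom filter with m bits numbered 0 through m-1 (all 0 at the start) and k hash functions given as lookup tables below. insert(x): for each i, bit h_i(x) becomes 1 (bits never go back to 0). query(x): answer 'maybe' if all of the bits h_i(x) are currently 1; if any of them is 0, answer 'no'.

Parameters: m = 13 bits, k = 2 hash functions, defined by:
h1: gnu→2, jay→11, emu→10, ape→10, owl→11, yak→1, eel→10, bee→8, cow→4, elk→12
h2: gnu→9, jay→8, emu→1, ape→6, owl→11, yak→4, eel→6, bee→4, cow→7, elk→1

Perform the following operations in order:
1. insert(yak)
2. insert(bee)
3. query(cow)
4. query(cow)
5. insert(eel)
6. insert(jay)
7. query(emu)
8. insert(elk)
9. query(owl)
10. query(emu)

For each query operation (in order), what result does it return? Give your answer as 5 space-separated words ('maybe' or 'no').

Answer: no no maybe maybe maybe

Derivation:
Start: bits=0000000000000
Op 1: insert yak -> sets bits 1 4 -> bits=0100100000000
Op 2: insert bee -> sets bits 4 8 -> bits=0100100010000
Op 3: query cow -> checks bit4=1, bit7=0 (has a 0) -> no
Op 4: query cow -> checks bit4=1, bit7=0 (has a 0) -> no
Op 5: insert eel -> sets bits 6 10 -> bits=0100101010100
Op 6: insert jay -> sets bits 8 11 -> bits=0100101010110
Op 7: query emu -> checks bit1=1, bit10=1 (all 1) -> maybe
Op 8: insert elk -> sets bits 1 12 -> bits=0100101010111
Op 9: query owl -> checks bit11=1 (all 1) -> maybe
Op 10: query emu -> checks bit1=1, bit10=1 (all 1) -> maybe
Query results in order: no no maybe maybe maybe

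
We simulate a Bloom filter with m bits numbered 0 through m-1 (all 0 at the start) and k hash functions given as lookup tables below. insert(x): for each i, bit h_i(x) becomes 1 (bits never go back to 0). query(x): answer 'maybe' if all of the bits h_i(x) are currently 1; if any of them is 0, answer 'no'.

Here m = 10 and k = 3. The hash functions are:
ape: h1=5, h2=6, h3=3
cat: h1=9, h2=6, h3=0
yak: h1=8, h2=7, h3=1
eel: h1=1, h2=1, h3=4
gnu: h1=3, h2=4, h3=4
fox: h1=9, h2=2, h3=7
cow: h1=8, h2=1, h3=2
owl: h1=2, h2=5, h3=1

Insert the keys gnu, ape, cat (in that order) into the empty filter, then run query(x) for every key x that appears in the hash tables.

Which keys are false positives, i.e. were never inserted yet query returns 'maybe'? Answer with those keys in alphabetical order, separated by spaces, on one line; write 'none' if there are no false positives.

Answer: none

Derivation:
Start: bits=0000000000
After insert 'gnu': sets bits 3 4 -> bits=0001100000
After insert 'ape': sets bits 3 5 6 -> bits=0001111000
After insert 'cat': sets bits 0 6 9 -> bits=1001111001
Not inserted: cow eel fox owl yak — query each against bits=1001111001:
query cow: checks bit1=0, bit2=0, bit8=0 (has a 0) -> no => not a false positive
query eel: checks bit1=0, bit4=1 (has a 0) -> no => not a false positive
query fox: checks bit2=0, bit7=0, bit9=1 (has a 0) -> no => not a false positive
query owl: checks bit1=0, bit2=0, bit5=1 (has a 0) -> no => not a false positive
query yak: checks bit1=0, bit7=0, bit8=0 (has a 0) -> no => not a false positive
False positives (alphabetical): none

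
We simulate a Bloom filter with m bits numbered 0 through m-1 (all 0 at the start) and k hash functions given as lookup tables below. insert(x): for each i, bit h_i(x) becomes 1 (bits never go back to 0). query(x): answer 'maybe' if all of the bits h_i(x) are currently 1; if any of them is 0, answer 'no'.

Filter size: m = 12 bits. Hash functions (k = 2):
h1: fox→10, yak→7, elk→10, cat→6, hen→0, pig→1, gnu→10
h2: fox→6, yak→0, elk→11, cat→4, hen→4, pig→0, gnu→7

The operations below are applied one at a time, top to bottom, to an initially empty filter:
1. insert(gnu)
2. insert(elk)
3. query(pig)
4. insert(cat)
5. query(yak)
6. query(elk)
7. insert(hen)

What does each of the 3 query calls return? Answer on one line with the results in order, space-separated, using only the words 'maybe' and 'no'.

Start: bits=000000000000
Op 1: insert gnu -> sets bits 7 10 -> bits=000000010010
Op 2: insert elk -> sets bits 10 11 -> bits=000000010011
Op 3: query pig -> checks bit0=0, bit1=0 (has a 0) -> no
Op 4: insert cat -> sets bits 4 6 -> bits=000010110011
Op 5: query yak -> checks bit0=0, bit7=1 (has a 0) -> no
Op 6: query elk -> checks bit10=1, bit11=1 (all 1) -> maybe
Op 7: insert hen -> sets bits 0 4 -> bits=100010110011
Query results in order: no no maybe

Answer: no no maybe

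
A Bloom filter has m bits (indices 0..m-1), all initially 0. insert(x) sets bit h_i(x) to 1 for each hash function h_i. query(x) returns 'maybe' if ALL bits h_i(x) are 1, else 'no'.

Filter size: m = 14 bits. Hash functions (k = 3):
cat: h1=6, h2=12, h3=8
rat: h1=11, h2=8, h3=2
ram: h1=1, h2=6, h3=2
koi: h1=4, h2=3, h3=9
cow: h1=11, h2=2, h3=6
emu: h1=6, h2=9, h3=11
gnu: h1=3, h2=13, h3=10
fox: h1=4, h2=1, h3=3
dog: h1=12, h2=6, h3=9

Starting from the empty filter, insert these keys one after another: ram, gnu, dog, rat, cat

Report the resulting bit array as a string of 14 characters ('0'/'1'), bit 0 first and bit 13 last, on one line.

Answer: 01110010111111

Derivation:
Start: bits=00000000000000
After insert 'ram': sets bits 1 2 6 -> bits=01100010000000
After insert 'gnu': sets bits 3 10 13 -> bits=01110010001001
After insert 'dog': sets bits 6 9 12 -> bits=01110010011011
After insert 'rat': sets bits 2 8 11 -> bits=01110010111111
After insert 'cat': sets bits 6 8 12 -> bits=01110010111111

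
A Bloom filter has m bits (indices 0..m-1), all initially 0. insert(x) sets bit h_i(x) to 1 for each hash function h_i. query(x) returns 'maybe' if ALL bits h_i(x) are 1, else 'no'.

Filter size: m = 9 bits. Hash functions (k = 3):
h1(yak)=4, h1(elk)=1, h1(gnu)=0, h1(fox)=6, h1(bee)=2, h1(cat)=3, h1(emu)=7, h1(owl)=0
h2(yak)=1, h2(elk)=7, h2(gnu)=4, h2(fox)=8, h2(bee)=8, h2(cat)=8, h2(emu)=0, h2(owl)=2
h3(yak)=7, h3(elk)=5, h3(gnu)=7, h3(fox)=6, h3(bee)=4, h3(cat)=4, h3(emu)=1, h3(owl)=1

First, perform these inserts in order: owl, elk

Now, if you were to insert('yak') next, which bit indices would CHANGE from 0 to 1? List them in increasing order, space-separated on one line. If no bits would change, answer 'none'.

Start: bits=000000000
After insert 'owl': sets bits 0 1 2 -> bits=111000000
After insert 'elk': sets bits 1 5 7 -> bits=111001010
insert 'yak' would touch bits 1 4 7; currently bit1=1, bit4=0, bit7=1
Bits that are 0 among those (would change 0->1): 4

Answer: 4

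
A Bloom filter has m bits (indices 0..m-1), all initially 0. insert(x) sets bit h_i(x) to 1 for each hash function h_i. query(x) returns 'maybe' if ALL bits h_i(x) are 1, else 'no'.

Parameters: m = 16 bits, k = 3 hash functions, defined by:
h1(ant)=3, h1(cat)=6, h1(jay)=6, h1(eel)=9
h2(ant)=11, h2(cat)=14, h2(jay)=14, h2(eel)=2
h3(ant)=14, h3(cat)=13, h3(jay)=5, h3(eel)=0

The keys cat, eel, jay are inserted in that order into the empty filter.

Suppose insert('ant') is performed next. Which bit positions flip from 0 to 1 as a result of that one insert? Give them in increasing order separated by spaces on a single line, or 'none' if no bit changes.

Answer: 3 11

Derivation:
Start: bits=0000000000000000
After insert 'cat': sets bits 6 13 14 -> bits=0000001000000110
After insert 'eel': sets bits 0 2 9 -> bits=1010001001000110
After insert 'jay': sets bits 5 6 14 -> bits=1010011001000110
insert 'ant' would touch bits 3 11 14; currently bit3=0, bit11=0, bit14=1
Bits that are 0 among those (would change 0->1): 3 11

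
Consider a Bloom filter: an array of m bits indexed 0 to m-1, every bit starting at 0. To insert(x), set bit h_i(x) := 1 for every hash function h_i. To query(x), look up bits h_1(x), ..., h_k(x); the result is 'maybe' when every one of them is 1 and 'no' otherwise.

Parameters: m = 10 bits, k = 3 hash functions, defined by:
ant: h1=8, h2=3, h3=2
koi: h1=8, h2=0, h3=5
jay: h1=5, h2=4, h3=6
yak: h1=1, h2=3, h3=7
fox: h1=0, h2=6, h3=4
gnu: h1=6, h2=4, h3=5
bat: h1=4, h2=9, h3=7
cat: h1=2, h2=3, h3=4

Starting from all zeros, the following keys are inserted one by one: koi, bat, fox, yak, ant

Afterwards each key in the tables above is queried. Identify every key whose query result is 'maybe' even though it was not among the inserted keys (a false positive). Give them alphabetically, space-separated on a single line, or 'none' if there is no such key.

Answer: cat gnu jay

Derivation:
Start: bits=0000000000
After insert 'koi': sets bits 0 5 8 -> bits=1000010010
After insert 'bat': sets bits 4 7 9 -> bits=1000110111
After insert 'fox': sets bits 0 4 6 -> bits=1000111111
After insert 'yak': sets bits 1 3 7 -> bits=1101111111
After insert 'ant': sets bits 2 3 8 -> bits=1111111111
Not inserted: cat gnu jay — query each against bits=1111111111:
query cat: checks bit2=1, bit3=1, bit4=1 (all 1) -> maybe => FALSE POSITIVE
query gnu: checks bit4=1, bit5=1, bit6=1 (all 1) -> maybe => FALSE POSITIVE
query jay: checks bit4=1, bit5=1, bit6=1 (all 1) -> maybe => FALSE POSITIVE
False positives (alphabetical): cat gnu jay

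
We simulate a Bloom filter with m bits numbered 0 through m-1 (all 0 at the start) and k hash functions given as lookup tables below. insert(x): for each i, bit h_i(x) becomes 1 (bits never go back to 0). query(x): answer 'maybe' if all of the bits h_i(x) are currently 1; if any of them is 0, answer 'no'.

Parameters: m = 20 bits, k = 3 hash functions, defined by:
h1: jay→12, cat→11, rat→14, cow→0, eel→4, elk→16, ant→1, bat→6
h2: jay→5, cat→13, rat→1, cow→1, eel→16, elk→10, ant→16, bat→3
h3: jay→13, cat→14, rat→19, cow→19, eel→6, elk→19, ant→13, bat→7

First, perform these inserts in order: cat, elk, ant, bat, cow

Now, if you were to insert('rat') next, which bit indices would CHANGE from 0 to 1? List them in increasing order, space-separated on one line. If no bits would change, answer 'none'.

Start: bits=00000000000000000000
After insert 'cat': sets bits 11 13 14 -> bits=00000000000101100000
After insert 'elk': sets bits 10 16 19 -> bits=00000000001101101001
After insert 'ant': sets bits 1 13 16 -> bits=01000000001101101001
After insert 'bat': sets bits 3 6 7 -> bits=01010011001101101001
After insert 'cow': sets bits 0 1 19 -> bits=11010011001101101001
insert 'rat' would touch bits 1 14 19; currently bit1=1, bit14=1, bit19=1
Bits that are 0 among those (would change 0->1): none

Answer: none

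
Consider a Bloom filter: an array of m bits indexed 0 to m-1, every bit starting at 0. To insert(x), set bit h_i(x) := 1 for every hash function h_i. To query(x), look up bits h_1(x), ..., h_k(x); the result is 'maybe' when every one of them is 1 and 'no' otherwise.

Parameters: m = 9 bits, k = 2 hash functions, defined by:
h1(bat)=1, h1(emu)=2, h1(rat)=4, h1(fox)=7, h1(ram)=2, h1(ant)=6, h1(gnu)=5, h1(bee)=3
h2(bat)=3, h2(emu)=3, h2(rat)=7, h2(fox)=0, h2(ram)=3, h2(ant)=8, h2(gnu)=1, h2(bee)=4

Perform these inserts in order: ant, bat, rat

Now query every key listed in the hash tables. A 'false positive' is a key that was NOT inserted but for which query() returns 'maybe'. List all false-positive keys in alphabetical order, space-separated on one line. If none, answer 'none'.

Answer: bee

Derivation:
Start: bits=000000000
After insert 'ant': sets bits 6 8 -> bits=000000101
After insert 'bat': sets bits 1 3 -> bits=010100101
After insert 'rat': sets bits 4 7 -> bits=010110111
Not inserted: bee emu fox gnu ram — query each against bits=010110111:
query bee: checks bit3=1, bit4=1 (all 1) -> maybe => FALSE POSITIVE
query emu: checks bit2=0, bit3=1 (has a 0) -> no => not a false positive
query fox: checks bit0=0, bit7=1 (has a 0) -> no => not a false positive
query gnu: checks bit1=1, bit5=0 (has a 0) -> no => not a false positive
query ram: checks bit2=0, bit3=1 (has a 0) -> no => not a false positive
False positives (alphabetical): bee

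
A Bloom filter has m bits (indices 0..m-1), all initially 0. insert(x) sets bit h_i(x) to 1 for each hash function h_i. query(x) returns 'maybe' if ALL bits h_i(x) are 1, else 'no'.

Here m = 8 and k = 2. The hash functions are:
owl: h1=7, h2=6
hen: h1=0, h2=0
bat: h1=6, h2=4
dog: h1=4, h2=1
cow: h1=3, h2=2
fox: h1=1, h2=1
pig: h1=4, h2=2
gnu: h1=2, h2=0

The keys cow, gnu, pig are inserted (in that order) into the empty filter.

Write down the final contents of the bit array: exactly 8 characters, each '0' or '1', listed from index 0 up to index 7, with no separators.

Start: bits=00000000
After insert 'cow': sets bits 2 3 -> bits=00110000
After insert 'gnu': sets bits 0 2 -> bits=10110000
After insert 'pig': sets bits 2 4 -> bits=10111000

Answer: 10111000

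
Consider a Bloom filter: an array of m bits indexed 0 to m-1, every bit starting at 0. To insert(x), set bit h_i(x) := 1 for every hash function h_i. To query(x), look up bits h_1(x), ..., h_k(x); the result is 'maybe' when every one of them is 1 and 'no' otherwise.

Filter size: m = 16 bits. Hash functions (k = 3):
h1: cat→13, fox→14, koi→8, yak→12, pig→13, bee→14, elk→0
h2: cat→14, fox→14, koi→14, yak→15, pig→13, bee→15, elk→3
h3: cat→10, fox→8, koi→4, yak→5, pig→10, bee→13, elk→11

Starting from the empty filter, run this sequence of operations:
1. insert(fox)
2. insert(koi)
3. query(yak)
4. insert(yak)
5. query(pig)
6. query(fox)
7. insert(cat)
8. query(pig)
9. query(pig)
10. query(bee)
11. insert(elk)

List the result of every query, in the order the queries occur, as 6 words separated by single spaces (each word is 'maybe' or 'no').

Start: bits=0000000000000000
Op 1: insert fox -> sets bits 8 14 -> bits=0000000010000010
Op 2: insert koi -> sets bits 4 8 14 -> bits=0000100010000010
Op 3: query yak -> checks bit5=0, bit12=0, bit15=0 (has a 0) -> no
Op 4: insert yak -> sets bits 5 12 15 -> bits=0000110010001011
Op 5: query pig -> checks bit10=0, bit13=0 (has a 0) -> no
Op 6: query fox -> checks bit8=1, bit14=1 (all 1) -> maybe
Op 7: insert cat -> sets bits 10 13 14 -> bits=0000110010101111
Op 8: query pig -> checks bit10=1, bit13=1 (all 1) -> maybe
Op 9: query pig -> checks bit10=1, bit13=1 (all 1) -> maybe
Op 10: query bee -> checks bit13=1, bit14=1, bit15=1 (all 1) -> maybe
Op 11: insert elk -> sets bits 0 3 11 -> bits=1001110010111111
Query results in order: no no maybe maybe maybe maybe

Answer: no no maybe maybe maybe maybe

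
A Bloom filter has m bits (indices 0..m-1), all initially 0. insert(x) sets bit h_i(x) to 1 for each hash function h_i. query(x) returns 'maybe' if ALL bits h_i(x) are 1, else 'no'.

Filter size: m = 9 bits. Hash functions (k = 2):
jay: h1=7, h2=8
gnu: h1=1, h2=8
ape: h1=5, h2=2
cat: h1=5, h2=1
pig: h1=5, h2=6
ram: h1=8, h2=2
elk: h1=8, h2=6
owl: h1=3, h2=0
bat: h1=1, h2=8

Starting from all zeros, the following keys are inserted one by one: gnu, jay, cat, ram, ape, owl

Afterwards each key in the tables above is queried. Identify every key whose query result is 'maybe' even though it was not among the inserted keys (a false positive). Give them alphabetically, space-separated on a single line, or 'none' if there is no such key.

Answer: bat

Derivation:
Start: bits=000000000
After insert 'gnu': sets bits 1 8 -> bits=010000001
After insert 'jay': sets bits 7 8 -> bits=010000011
After insert 'cat': sets bits 1 5 -> bits=010001011
After insert 'ram': sets bits 2 8 -> bits=011001011
After insert 'ape': sets bits 2 5 -> bits=011001011
After insert 'owl': sets bits 0 3 -> bits=111101011
Not inserted: bat elk pig — query each against bits=111101011:
query bat: checks bit1=1, bit8=1 (all 1) -> maybe => FALSE POSITIVE
query elk: checks bit6=0, bit8=1 (has a 0) -> no => not a false positive
query pig: checks bit5=1, bit6=0 (has a 0) -> no => not a false positive
False positives (alphabetical): bat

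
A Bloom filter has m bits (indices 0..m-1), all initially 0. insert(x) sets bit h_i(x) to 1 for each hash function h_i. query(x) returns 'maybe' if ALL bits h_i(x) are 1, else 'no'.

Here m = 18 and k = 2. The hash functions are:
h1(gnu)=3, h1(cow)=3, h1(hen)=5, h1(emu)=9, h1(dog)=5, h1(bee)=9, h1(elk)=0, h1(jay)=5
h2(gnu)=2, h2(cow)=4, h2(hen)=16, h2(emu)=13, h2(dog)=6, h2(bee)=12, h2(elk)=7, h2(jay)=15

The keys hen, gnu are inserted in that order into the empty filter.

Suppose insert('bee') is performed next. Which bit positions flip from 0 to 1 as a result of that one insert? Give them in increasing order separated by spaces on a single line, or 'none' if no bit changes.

Answer: 9 12

Derivation:
Start: bits=000000000000000000
After insert 'hen': sets bits 5 16 -> bits=000001000000000010
After insert 'gnu': sets bits 2 3 -> bits=001101000000000010
insert 'bee' would touch bits 9 12; currently bit9=0, bit12=0
Bits that are 0 among those (would change 0->1): 9 12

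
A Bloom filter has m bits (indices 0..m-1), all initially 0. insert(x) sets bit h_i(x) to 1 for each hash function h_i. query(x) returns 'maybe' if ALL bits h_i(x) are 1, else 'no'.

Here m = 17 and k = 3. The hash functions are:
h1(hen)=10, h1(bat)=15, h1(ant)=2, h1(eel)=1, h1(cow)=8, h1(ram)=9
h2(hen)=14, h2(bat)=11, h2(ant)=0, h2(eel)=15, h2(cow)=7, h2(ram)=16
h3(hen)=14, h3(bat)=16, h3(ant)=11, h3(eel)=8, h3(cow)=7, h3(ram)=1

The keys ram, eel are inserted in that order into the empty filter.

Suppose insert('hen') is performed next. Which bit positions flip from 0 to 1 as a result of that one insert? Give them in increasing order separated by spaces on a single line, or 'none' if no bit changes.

Start: bits=00000000000000000
After insert 'ram': sets bits 1 9 16 -> bits=01000000010000001
After insert 'eel': sets bits 1 8 15 -> bits=01000000110000011
insert 'hen' would touch bits 10 14; currently bit10=0, bit14=0
Bits that are 0 among those (would change 0->1): 10 14

Answer: 10 14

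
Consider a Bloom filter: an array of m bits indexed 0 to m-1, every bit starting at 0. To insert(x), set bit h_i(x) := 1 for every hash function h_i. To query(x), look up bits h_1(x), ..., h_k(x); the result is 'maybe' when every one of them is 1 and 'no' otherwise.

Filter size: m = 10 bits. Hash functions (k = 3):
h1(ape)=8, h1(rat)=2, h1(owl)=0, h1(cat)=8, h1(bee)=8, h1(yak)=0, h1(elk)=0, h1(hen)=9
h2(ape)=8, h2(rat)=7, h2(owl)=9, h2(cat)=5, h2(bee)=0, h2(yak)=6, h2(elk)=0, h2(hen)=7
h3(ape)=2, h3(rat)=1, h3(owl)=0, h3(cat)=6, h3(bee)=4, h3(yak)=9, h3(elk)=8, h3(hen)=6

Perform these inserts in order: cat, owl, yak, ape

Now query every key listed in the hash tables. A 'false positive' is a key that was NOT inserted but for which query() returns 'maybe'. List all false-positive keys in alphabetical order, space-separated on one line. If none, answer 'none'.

Answer: elk

Derivation:
Start: bits=0000000000
After insert 'cat': sets bits 5 6 8 -> bits=0000011010
After insert 'owl': sets bits 0 9 -> bits=1000011011
After insert 'yak': sets bits 0 6 9 -> bits=1000011011
After insert 'ape': sets bits 2 8 -> bits=1010011011
Not inserted: bee elk hen rat — query each against bits=1010011011:
query bee: checks bit0=1, bit4=0, bit8=1 (has a 0) -> no => not a false positive
query elk: checks bit0=1, bit8=1 (all 1) -> maybe => FALSE POSITIVE
query hen: checks bit6=1, bit7=0, bit9=1 (has a 0) -> no => not a false positive
query rat: checks bit1=0, bit2=1, bit7=0 (has a 0) -> no => not a false positive
False positives (alphabetical): elk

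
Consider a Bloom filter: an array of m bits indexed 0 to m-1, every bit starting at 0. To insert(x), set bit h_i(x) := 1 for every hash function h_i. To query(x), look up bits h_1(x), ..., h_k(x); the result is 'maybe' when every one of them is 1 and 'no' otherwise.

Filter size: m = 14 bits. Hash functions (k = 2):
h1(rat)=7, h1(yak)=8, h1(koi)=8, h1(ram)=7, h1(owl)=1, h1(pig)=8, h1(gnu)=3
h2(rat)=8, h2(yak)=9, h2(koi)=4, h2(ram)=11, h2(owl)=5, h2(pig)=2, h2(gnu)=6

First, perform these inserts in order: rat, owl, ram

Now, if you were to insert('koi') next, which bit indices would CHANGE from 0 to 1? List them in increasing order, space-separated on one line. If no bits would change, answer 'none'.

Answer: 4

Derivation:
Start: bits=00000000000000
After insert 'rat': sets bits 7 8 -> bits=00000001100000
After insert 'owl': sets bits 1 5 -> bits=01000101100000
After insert 'ram': sets bits 7 11 -> bits=01000101100100
insert 'koi' would touch bits 4 8; currently bit4=0, bit8=1
Bits that are 0 among those (would change 0->1): 4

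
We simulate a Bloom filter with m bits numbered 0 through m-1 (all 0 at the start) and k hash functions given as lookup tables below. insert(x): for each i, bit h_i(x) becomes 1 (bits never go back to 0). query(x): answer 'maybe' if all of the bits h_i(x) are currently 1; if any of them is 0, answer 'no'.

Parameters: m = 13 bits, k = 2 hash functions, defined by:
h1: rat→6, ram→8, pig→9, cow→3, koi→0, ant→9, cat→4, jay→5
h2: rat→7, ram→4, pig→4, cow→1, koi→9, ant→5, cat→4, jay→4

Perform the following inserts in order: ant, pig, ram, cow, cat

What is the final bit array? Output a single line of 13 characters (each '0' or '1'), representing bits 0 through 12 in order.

Start: bits=0000000000000
After insert 'ant': sets bits 5 9 -> bits=0000010001000
After insert 'pig': sets bits 4 9 -> bits=0000110001000
After insert 'ram': sets bits 4 8 -> bits=0000110011000
After insert 'cow': sets bits 1 3 -> bits=0101110011000
After insert 'cat': sets bits 4 -> bits=0101110011000

Answer: 0101110011000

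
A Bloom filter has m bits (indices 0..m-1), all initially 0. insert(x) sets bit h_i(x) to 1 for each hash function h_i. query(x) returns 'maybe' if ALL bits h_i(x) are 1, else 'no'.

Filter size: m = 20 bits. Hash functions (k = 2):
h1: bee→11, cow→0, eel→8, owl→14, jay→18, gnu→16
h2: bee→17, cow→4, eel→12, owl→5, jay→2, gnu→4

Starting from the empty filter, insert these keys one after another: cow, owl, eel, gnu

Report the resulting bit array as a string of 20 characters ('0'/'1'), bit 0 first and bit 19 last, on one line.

Answer: 10001100100010101000

Derivation:
Start: bits=00000000000000000000
After insert 'cow': sets bits 0 4 -> bits=10001000000000000000
After insert 'owl': sets bits 5 14 -> bits=10001100000000100000
After insert 'eel': sets bits 8 12 -> bits=10001100100010100000
After insert 'gnu': sets bits 4 16 -> bits=10001100100010101000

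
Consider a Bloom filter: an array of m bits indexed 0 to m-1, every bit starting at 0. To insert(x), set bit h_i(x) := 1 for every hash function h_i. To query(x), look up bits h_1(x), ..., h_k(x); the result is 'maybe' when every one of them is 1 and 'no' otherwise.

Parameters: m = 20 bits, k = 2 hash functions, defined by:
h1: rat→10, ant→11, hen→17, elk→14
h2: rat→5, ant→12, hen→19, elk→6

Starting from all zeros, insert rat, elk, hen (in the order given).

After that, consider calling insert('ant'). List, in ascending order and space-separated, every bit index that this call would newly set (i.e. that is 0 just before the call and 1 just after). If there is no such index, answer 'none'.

Answer: 11 12

Derivation:
Start: bits=00000000000000000000
After insert 'rat': sets bits 5 10 -> bits=00000100001000000000
After insert 'elk': sets bits 6 14 -> bits=00000110001000100000
After insert 'hen': sets bits 17 19 -> bits=00000110001000100101
insert 'ant' would touch bits 11 12; currently bit11=0, bit12=0
Bits that are 0 among those (would change 0->1): 11 12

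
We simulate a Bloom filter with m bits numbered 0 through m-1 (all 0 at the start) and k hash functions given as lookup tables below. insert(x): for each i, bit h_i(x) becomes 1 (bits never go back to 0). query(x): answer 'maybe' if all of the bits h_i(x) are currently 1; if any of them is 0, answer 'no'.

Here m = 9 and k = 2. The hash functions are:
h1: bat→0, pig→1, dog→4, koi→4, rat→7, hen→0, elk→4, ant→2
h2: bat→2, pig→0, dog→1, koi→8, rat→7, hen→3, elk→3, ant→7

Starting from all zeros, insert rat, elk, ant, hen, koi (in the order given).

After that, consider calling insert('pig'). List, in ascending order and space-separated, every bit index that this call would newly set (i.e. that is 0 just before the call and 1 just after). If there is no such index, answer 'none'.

Answer: 1

Derivation:
Start: bits=000000000
After insert 'rat': sets bits 7 -> bits=000000010
After insert 'elk': sets bits 3 4 -> bits=000110010
After insert 'ant': sets bits 2 7 -> bits=001110010
After insert 'hen': sets bits 0 3 -> bits=101110010
After insert 'koi': sets bits 4 8 -> bits=101110011
insert 'pig' would touch bits 0 1; currently bit0=1, bit1=0
Bits that are 0 among those (would change 0->1): 1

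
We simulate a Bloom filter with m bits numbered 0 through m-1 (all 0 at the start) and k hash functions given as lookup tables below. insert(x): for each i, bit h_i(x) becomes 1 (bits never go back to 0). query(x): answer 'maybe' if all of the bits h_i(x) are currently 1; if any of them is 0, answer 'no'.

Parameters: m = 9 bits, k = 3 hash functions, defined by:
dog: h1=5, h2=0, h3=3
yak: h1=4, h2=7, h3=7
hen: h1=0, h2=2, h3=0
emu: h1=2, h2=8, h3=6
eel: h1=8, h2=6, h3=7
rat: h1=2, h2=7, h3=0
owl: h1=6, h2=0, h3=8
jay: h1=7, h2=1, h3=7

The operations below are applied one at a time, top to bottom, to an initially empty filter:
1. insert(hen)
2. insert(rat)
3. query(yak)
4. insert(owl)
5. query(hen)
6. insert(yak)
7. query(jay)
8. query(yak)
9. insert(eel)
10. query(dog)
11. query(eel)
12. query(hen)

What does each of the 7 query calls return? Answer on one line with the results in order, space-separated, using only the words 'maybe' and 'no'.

Start: bits=000000000
Op 1: insert hen -> sets bits 0 2 -> bits=101000000
Op 2: insert rat -> sets bits 0 2 7 -> bits=101000010
Op 3: query yak -> checks bit4=0, bit7=1 (has a 0) -> no
Op 4: insert owl -> sets bits 0 6 8 -> bits=101000111
Op 5: query hen -> checks bit0=1, bit2=1 (all 1) -> maybe
Op 6: insert yak -> sets bits 4 7 -> bits=101010111
Op 7: query jay -> checks bit1=0, bit7=1 (has a 0) -> no
Op 8: query yak -> checks bit4=1, bit7=1 (all 1) -> maybe
Op 9: insert eel -> sets bits 6 7 8 -> bits=101010111
Op 10: query dog -> checks bit0=1, bit3=0, bit5=0 (has a 0) -> no
Op 11: query eel -> checks bit6=1, bit7=1, bit8=1 (all 1) -> maybe
Op 12: query hen -> checks bit0=1, bit2=1 (all 1) -> maybe
Query results in order: no maybe no maybe no maybe maybe

Answer: no maybe no maybe no maybe maybe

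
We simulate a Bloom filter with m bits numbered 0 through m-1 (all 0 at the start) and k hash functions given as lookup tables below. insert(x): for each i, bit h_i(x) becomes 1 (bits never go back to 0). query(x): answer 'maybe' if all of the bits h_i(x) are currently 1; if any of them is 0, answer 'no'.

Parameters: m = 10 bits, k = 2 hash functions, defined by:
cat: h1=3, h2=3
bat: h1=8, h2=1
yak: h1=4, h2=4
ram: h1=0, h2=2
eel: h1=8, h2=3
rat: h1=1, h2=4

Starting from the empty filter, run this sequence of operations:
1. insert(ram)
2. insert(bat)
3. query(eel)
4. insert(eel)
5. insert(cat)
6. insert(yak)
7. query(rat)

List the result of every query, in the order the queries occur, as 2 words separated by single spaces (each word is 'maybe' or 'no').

Answer: no maybe

Derivation:
Start: bits=0000000000
Op 1: insert ram -> sets bits 0 2 -> bits=1010000000
Op 2: insert bat -> sets bits 1 8 -> bits=1110000010
Op 3: query eel -> checks bit3=0, bit8=1 (has a 0) -> no
Op 4: insert eel -> sets bits 3 8 -> bits=1111000010
Op 5: insert cat -> sets bits 3 -> bits=1111000010
Op 6: insert yak -> sets bits 4 -> bits=1111100010
Op 7: query rat -> checks bit1=1, bit4=1 (all 1) -> maybe
Query results in order: no maybe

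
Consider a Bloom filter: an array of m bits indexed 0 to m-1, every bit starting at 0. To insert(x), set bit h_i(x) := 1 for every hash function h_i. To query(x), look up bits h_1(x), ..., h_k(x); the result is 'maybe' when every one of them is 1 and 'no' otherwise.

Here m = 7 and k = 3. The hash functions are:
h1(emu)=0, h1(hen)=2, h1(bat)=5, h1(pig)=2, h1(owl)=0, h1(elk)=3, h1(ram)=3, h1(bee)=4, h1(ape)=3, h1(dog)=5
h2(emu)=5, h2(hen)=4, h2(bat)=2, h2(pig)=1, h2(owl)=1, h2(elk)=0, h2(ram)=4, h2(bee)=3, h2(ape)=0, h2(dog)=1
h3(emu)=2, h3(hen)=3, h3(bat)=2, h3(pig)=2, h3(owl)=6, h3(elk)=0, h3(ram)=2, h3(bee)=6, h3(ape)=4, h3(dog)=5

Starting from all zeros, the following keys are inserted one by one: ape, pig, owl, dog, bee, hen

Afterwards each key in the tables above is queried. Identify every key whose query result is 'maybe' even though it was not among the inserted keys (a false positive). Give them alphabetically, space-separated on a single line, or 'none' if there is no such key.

Start: bits=0000000
After insert 'ape': sets bits 0 3 4 -> bits=1001100
After insert 'pig': sets bits 1 2 -> bits=1111100
After insert 'owl': sets bits 0 1 6 -> bits=1111101
After insert 'dog': sets bits 1 5 -> bits=1111111
After insert 'bee': sets bits 3 4 6 -> bits=1111111
After insert 'hen': sets bits 2 3 4 -> bits=1111111
Not inserted: bat elk emu ram — query each against bits=1111111:
query bat: checks bit2=1, bit5=1 (all 1) -> maybe => FALSE POSITIVE
query elk: checks bit0=1, bit3=1 (all 1) -> maybe => FALSE POSITIVE
query emu: checks bit0=1, bit2=1, bit5=1 (all 1) -> maybe => FALSE POSITIVE
query ram: checks bit2=1, bit3=1, bit4=1 (all 1) -> maybe => FALSE POSITIVE
False positives (alphabetical): bat elk emu ram

Answer: bat elk emu ram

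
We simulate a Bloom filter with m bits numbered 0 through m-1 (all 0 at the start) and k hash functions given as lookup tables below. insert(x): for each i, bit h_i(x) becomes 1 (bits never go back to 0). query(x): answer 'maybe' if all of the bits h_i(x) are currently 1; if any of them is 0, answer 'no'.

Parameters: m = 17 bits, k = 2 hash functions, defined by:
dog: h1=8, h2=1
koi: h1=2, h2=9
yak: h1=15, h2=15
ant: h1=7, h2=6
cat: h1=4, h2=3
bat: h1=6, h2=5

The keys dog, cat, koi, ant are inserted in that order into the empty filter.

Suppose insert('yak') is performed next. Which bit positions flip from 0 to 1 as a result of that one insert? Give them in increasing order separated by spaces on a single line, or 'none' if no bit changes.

Answer: 15

Derivation:
Start: bits=00000000000000000
After insert 'dog': sets bits 1 8 -> bits=01000000100000000
After insert 'cat': sets bits 3 4 -> bits=01011000100000000
After insert 'koi': sets bits 2 9 -> bits=01111000110000000
After insert 'ant': sets bits 6 7 -> bits=01111011110000000
insert 'yak' would touch bits 15; currently bit15=0
Bits that are 0 among those (would change 0->1): 15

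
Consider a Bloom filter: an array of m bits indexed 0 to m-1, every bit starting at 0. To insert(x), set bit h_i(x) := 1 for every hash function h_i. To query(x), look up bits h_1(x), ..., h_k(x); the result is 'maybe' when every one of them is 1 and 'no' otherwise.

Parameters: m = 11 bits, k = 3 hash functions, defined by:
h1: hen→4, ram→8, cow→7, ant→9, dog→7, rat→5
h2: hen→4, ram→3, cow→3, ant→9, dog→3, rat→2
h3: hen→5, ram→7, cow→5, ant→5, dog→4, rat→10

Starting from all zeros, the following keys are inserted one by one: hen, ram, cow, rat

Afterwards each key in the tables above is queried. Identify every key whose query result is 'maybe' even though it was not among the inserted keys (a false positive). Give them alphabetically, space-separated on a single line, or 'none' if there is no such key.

Start: bits=00000000000
After insert 'hen': sets bits 4 5 -> bits=00001100000
After insert 'ram': sets bits 3 7 8 -> bits=00011101100
After insert 'cow': sets bits 3 5 7 -> bits=00011101100
After insert 'rat': sets bits 2 5 10 -> bits=00111101101
Not inserted: ant dog — query each against bits=00111101101:
query ant: checks bit5=1, bit9=0 (has a 0) -> no => not a false positive
query dog: checks bit3=1, bit4=1, bit7=1 (all 1) -> maybe => FALSE POSITIVE
False positives (alphabetical): dog

Answer: dog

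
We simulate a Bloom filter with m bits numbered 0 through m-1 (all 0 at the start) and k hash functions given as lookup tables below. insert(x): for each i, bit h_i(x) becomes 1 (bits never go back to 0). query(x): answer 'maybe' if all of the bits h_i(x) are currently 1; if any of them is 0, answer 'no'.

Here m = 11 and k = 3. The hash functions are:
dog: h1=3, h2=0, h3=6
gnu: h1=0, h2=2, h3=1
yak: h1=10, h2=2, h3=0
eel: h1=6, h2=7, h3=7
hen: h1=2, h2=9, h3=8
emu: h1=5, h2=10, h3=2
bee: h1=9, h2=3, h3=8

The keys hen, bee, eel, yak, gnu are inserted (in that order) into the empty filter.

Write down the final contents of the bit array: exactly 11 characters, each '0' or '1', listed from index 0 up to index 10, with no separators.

Answer: 11110011111

Derivation:
Start: bits=00000000000
After insert 'hen': sets bits 2 8 9 -> bits=00100000110
After insert 'bee': sets bits 3 8 9 -> bits=00110000110
After insert 'eel': sets bits 6 7 -> bits=00110011110
After insert 'yak': sets bits 0 2 10 -> bits=10110011111
After insert 'gnu': sets bits 0 1 2 -> bits=11110011111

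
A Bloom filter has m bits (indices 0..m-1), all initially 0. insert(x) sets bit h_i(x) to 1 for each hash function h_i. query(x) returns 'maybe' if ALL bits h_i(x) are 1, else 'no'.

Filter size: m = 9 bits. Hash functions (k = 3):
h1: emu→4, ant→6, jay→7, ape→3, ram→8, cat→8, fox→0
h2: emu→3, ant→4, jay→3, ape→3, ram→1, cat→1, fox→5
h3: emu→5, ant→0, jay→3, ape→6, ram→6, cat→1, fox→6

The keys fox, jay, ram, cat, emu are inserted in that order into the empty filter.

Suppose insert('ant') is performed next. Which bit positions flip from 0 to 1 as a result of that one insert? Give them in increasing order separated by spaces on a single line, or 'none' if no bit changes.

Answer: none

Derivation:
Start: bits=000000000
After insert 'fox': sets bits 0 5 6 -> bits=100001100
After insert 'jay': sets bits 3 7 -> bits=100101110
After insert 'ram': sets bits 1 6 8 -> bits=110101111
After insert 'cat': sets bits 1 8 -> bits=110101111
After insert 'emu': sets bits 3 4 5 -> bits=110111111
insert 'ant' would touch bits 0 4 6; currently bit0=1, bit4=1, bit6=1
Bits that are 0 among those (would change 0->1): none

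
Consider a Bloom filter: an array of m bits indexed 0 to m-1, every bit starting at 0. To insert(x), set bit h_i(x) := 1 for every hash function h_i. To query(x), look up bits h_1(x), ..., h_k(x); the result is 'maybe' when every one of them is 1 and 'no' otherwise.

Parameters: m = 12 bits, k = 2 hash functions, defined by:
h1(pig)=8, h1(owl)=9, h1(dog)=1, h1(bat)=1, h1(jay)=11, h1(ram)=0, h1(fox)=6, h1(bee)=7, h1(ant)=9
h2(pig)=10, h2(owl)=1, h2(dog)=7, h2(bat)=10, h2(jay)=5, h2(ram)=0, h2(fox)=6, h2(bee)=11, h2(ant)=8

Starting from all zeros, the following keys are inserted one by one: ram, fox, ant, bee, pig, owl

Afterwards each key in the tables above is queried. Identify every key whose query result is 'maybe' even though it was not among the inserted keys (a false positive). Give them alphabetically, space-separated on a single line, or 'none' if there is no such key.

Answer: bat dog

Derivation:
Start: bits=000000000000
After insert 'ram': sets bits 0 -> bits=100000000000
After insert 'fox': sets bits 6 -> bits=100000100000
After insert 'ant': sets bits 8 9 -> bits=100000101100
After insert 'bee': sets bits 7 11 -> bits=100000111101
After insert 'pig': sets bits 8 10 -> bits=100000111111
After insert 'owl': sets bits 1 9 -> bits=110000111111
Not inserted: bat dog jay — query each against bits=110000111111:
query bat: checks bit1=1, bit10=1 (all 1) -> maybe => FALSE POSITIVE
query dog: checks bit1=1, bit7=1 (all 1) -> maybe => FALSE POSITIVE
query jay: checks bit5=0, bit11=1 (has a 0) -> no => not a false positive
False positives (alphabetical): bat dog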